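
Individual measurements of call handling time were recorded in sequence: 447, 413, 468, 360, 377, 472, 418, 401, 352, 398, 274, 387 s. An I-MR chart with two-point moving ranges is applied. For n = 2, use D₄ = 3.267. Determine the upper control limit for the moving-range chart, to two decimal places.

211.46

Moving ranges: 34, 55, 108, 17, 95, 54, 17, 49, 46, 124, 113; M̄R̄ = 712.0000 / 11 = 64.7273
UCL_MR = D₄·M̄R̄ = 3.267 × 64.7273 = 211.4640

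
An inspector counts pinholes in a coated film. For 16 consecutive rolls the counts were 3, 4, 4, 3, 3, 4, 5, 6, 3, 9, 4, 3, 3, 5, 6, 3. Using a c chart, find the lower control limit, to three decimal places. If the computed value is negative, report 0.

c̄ = (3 + 4 + 4 + 3 + 3 + 4 + 5 + 6 + 3 + 9 + 4 + 3 + 3 + 5 + 6 + 3) / 16 = 68 / 16 = 4.2500
LCL = c̄ − 3√c̄ = 4.2500 − 3 × 2.0616 = -1.9347 → 0 (cannot be negative)

0.000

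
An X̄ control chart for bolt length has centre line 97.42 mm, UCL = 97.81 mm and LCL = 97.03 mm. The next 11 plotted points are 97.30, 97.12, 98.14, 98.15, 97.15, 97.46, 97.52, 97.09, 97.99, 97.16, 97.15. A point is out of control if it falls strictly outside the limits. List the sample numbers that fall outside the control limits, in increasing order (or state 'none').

3, 4, 9

Compare each point to [97.03, 97.81]: sample 3 = 98.14 > UCL; sample 4 = 98.15 > UCL; sample 9 = 97.99 > UCL.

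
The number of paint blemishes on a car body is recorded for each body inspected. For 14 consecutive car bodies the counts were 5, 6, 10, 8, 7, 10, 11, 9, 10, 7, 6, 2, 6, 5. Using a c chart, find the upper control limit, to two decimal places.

15.38

c̄ = (5 + 6 + 10 + 8 + 7 + 10 + 11 + 9 + 10 + 7 + 6 + 2 + 6 + 5) / 14 = 102 / 14 = 7.2857
UCL = c̄ + 3√c̄ = 7.2857 + 3 × √7.2857 = 7.2857 + 3 × 2.6992 = 15.3833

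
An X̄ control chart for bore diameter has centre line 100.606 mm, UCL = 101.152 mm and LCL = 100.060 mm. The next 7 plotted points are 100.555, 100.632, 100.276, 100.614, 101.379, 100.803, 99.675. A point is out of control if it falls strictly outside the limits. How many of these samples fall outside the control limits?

2

Compare each point to [100.060, 101.152]: sample 5 = 101.379 > UCL; sample 7 = 99.675 < LCL.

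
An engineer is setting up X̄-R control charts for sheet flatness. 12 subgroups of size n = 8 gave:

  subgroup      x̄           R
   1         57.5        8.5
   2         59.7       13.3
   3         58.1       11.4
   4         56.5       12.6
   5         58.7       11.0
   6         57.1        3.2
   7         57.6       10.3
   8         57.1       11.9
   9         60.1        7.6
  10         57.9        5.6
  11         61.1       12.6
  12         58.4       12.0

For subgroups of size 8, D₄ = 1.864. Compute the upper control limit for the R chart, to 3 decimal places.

R̄ = (8.5 + 13.3 + 11.4 + 12.6 + 11.0 + 3.2 + 10.3 + 11.9 + 7.6 + 5.6 + 12.6 + 12.0) / 12 = 120.0000 / 12 = 10.0000
UCL_R = D₄·R̄ = 1.864 × 10.0000 = 18.6400

18.640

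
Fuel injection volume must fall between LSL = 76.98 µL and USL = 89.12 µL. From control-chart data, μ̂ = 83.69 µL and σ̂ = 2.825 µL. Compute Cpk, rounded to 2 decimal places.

Cpu = (USL − μ̂) / (3σ̂) = (89.12 − 83.69) / (3 × 2.825) = 0.6407; Cpl = (μ̂ − LSL) / (3σ̂) = (83.69 − 76.98) / (3 × 2.825) = 0.7917; Cpk = min(Cpu, Cpl) = 0.6407

0.64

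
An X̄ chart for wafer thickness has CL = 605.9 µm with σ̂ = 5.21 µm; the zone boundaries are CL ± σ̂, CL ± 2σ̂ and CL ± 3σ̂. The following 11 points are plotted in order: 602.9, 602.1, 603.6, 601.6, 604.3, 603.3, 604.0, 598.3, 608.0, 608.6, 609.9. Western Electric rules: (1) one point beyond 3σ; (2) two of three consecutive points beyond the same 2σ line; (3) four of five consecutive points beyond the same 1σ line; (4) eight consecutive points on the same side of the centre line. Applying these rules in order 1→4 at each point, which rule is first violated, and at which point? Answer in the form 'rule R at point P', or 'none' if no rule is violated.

rule 4 at point 8

Zone of each point (C = within 1σ̂, B = 1σ̂–2σ̂, A = 2σ̂–3σ̂, * = beyond 3σ̂; sign = side of CL): 1:-C, 2:-C, 3:-C, 4:-C, 5:-C, 6:-C, 7:-C, 8:-B, 9:+C, 10:+C, 11:+C
Rule 4 (eight consecutive points on the same side of the centre line) is satisfied at point 8.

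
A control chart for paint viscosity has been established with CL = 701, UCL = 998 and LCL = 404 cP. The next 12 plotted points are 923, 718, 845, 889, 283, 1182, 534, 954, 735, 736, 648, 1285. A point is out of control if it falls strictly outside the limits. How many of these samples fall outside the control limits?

3

Compare each point to [404, 998]: sample 5 = 283 < LCL; sample 6 = 1182 > UCL; sample 12 = 1285 > UCL.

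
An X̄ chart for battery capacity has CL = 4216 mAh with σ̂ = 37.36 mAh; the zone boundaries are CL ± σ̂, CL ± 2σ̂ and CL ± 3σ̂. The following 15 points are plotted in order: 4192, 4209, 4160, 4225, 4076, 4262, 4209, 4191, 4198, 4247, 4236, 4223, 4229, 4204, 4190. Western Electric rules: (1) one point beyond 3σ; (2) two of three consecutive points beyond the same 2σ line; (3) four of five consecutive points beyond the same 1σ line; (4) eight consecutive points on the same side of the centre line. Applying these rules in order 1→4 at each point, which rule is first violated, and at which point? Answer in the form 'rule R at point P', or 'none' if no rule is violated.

Zone of each point (C = within 1σ̂, B = 1σ̂–2σ̂, A = 2σ̂–3σ̂, * = beyond 3σ̂; sign = side of CL): 1:-C, 2:-C, 3:-B, 4:+C, 5:-*, 6:+B, 7:-C, 8:-C, 9:-C, 10:+C, 11:+C, 12:+C, 13:+C, 14:-C, 15:-C
Rule 1 (one point beyond the 3σ limits) is satisfied at point 5.

rule 1 at point 5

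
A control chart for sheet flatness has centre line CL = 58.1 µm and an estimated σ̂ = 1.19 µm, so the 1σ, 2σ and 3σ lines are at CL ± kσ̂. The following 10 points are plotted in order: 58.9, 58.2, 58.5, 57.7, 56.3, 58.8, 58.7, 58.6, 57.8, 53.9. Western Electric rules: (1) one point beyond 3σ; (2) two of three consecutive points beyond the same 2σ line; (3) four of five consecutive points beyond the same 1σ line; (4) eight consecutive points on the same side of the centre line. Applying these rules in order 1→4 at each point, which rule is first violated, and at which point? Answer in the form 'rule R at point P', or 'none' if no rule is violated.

rule 1 at point 10

Zone of each point (C = within 1σ̂, B = 1σ̂–2σ̂, A = 2σ̂–3σ̂, * = beyond 3σ̂; sign = side of CL): 1:+C, 2:+C, 3:+C, 4:-C, 5:-B, 6:+C, 7:+C, 8:+C, 9:-C, 10:-*
Rule 1 (one point beyond the 3σ limits) is satisfied at point 10.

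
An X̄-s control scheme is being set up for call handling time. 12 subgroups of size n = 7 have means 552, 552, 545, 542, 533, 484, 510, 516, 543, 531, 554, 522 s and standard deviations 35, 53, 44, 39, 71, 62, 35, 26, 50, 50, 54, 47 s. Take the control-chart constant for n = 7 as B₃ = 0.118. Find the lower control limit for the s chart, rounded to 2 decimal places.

5.57

s̄ = (35 + 53 + 44 + 39 + 71 + 62 + 35 + 26 + 50 + 50 + 54 + 47) / 12 = 47.1667
LCL_s = B₃·s̄ = 0.118 × 47.1667 = 5.5657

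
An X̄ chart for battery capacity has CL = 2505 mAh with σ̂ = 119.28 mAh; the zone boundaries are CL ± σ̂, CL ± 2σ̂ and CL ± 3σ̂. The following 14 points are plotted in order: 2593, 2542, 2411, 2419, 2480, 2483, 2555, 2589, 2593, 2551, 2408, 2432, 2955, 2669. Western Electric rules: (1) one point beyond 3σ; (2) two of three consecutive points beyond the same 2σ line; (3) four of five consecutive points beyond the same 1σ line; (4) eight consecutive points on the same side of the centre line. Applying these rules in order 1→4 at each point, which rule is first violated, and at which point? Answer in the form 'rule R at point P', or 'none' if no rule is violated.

rule 1 at point 13

Zone of each point (C = within 1σ̂, B = 1σ̂–2σ̂, A = 2σ̂–3σ̂, * = beyond 3σ̂; sign = side of CL): 1:+C, 2:+C, 3:-C, 4:-C, 5:-C, 6:-C, 7:+C, 8:+C, 9:+C, 10:+C, 11:-C, 12:-C, 13:+*, 14:+B
Rule 1 (one point beyond the 3σ limits) is satisfied at point 13.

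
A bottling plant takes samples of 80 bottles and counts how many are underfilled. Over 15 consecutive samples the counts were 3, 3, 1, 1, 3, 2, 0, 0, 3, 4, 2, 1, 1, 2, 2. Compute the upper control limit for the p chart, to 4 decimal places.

0.0740

p̄ = Σdᵢ / (k·n) = 28 / (15 × 80) = 0.02333
UCL = p̄ + 3·√(p̄(1−p̄)/n) = 0.02333 + 3 × √(0.02333×0.97667/80) = 0.02333 + 3 × 0.01688 = 0.07397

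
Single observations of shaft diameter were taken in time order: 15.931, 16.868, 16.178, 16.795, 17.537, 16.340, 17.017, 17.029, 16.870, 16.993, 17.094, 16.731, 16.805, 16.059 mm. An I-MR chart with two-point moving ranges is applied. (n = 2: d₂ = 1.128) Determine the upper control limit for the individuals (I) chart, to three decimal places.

18.049

X̄ = (15.931 + 16.868 + 16.178 + 16.795 + 17.537 + 16.340 + 17.017 + 17.029 + 16.870 + 16.993 + 17.094 + 16.731 + 16.805 + 16.059) / 14 = 16.7319
Moving ranges: 0.937, 0.690, 0.617, 0.742, 1.197, 0.677, 0.012, 0.159, 0.123, 0.101, 0.363, 0.074, 0.746; M̄R̄ = 6.4380 / 13 = 0.4952
UCL = X̄ + 3·M̄R̄/d₂ = 16.7319 + 3 × 0.4952 / 1.128 = 18.0490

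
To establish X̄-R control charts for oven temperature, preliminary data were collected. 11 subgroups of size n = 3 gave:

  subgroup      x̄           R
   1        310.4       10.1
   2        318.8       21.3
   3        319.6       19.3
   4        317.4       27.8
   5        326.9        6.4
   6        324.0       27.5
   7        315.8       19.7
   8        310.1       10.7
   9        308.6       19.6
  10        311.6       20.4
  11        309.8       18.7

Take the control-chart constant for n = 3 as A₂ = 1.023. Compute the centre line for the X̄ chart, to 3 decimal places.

X̄̄ = (310.4 + 318.8 + 319.6 + 317.4 + 326.9 + 324.0 + 315.8 + 310.1 + 308.6 + 311.6 + 309.8) / 11 = 3473.0000 / 11 = 315.7273
CL = X̄̄ = 315.7273

315.727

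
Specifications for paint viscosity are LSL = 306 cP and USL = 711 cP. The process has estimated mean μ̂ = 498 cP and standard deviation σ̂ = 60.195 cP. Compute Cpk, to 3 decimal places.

1.063

Cpu = (USL − μ̂) / (3σ̂) = (711 − 498) / (3 × 60.195) = 1.1795; Cpl = (μ̂ − LSL) / (3σ̂) = (498 − 306) / (3 × 60.195) = 1.0632; Cpk = min(Cpu, Cpl) = 1.0632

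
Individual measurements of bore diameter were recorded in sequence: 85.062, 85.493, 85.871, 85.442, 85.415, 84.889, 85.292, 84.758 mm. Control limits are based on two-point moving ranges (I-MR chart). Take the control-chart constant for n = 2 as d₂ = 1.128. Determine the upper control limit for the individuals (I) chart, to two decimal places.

X̄ = (85.062 + 85.493 + 85.871 + 85.442 + 85.415 + 84.889 + 85.292 + 84.758) / 8 = 85.2777
Moving ranges: 0.431, 0.378, 0.429, 0.027, 0.526, 0.403, 0.534; M̄R̄ = 2.7280 / 7 = 0.3897
UCL = X̄ + 3·M̄R̄/d₂ = 85.2777 + 3 × 0.3897 / 1.128 = 86.3142

86.31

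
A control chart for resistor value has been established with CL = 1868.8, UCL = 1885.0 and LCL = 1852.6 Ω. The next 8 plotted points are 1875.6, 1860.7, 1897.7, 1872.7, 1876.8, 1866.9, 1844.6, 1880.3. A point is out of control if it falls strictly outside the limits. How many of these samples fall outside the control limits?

Compare each point to [1852.6, 1885.0]: sample 3 = 1897.7 > UCL; sample 7 = 1844.6 < LCL.

2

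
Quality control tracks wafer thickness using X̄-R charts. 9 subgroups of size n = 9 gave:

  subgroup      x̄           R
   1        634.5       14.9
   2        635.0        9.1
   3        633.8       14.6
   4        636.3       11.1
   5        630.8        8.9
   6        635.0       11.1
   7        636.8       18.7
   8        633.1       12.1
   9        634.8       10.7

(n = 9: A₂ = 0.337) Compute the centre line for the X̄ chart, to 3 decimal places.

X̄̄ = (634.5 + 635.0 + 633.8 + 636.3 + 630.8 + 635.0 + 636.8 + 633.1 + 634.8) / 9 = 5710.1000 / 9 = 634.4556
CL = X̄̄ = 634.4556

634.456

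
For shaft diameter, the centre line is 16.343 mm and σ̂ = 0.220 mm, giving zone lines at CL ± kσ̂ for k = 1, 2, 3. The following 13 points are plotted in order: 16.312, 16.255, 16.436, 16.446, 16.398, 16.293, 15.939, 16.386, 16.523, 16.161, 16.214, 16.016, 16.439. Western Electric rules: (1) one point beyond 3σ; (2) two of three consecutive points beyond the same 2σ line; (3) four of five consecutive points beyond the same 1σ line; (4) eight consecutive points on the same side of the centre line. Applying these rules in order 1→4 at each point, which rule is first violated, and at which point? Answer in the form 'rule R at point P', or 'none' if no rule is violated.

none

Zone of each point (C = within 1σ̂, B = 1σ̂–2σ̂, A = 2σ̂–3σ̂, * = beyond 3σ̂; sign = side of CL): 1:-C, 2:-C, 3:+C, 4:+C, 5:+C, 6:-C, 7:-B, 8:+C, 9:+C, 10:-C, 11:-C, 12:-B, 13:+C
No rule fires across all 13 points.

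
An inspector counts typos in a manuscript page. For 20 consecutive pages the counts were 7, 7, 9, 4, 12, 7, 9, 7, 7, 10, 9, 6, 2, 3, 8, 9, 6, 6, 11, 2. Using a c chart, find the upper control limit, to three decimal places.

15.016

c̄ = (7 + 7 + 9 + 4 + 12 + 7 + 9 + 7 + 7 + 10 + 9 + 6 + 2 + 3 + 8 + 9 + 6 + 6 + 11 + 2) / 20 = 141 / 20 = 7.0500
UCL = c̄ + 3√c̄ = 7.0500 + 3 × √7.0500 = 7.0500 + 3 × 2.6552 = 15.0156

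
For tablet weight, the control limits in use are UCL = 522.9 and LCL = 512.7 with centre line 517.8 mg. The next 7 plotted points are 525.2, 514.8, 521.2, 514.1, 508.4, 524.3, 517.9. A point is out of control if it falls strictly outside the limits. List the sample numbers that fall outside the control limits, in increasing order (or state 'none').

Compare each point to [512.7, 522.9]: sample 1 = 525.2 > UCL; sample 5 = 508.4 < LCL; sample 6 = 524.3 > UCL.

1, 5, 6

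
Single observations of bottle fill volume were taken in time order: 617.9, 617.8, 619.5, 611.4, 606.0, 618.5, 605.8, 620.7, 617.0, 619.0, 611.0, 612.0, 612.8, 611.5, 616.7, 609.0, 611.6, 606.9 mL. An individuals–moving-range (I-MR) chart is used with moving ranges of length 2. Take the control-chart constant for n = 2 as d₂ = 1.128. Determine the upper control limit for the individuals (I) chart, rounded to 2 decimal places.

628.07

X̄ = (617.9 + 617.8 + 619.5 + 611.4 + 606.0 + 618.5 + 605.8 + 620.7 + 617.0 + 619.0 + 611.0 + 612.0 + 612.8 + 611.5 + 616.7 + 609.0 + 611.6 + 606.9) / 18 = 613.6167
Moving ranges: 0.1, 1.7, 8.1, 5.4, 12.5, 12.7, 14.9, 3.7, 2.0, 8.0, 1.0, 0.8, 1.3, 5.2, 7.7, 2.6, 4.7; M̄R̄ = 92.4000 / 17 = 5.4353
UCL = X̄ + 3·M̄R̄/d₂ = 613.6167 + 3 × 5.4353 / 1.128 = 628.0722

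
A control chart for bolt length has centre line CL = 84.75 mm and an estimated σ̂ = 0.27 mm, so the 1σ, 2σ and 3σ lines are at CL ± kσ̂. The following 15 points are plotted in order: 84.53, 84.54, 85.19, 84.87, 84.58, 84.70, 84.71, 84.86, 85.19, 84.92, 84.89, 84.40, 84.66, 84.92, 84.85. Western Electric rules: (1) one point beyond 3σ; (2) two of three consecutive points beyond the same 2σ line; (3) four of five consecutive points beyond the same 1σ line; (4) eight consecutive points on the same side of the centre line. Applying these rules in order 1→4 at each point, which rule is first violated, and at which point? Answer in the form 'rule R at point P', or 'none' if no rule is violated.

Zone of each point (C = within 1σ̂, B = 1σ̂–2σ̂, A = 2σ̂–3σ̂, * = beyond 3σ̂; sign = side of CL): 1:-C, 2:-C, 3:+B, 4:+C, 5:-C, 6:-C, 7:-C, 8:+C, 9:+B, 10:+C, 11:+C, 12:-B, 13:-C, 14:+C, 15:+C
No rule fires across all 15 points.

none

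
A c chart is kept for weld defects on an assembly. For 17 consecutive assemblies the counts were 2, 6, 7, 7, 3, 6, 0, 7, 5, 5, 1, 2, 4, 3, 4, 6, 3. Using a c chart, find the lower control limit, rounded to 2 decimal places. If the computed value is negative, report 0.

c̄ = (2 + 6 + 7 + 7 + 3 + 6 + 0 + 7 + 5 + 5 + 1 + 2 + 4 + 3 + 4 + 6 + 3) / 17 = 71 / 17 = 4.1765
LCL = c̄ − 3√c̄ = 4.1765 − 3 × 2.0436 = -1.9545 → 0 (cannot be negative)

0.00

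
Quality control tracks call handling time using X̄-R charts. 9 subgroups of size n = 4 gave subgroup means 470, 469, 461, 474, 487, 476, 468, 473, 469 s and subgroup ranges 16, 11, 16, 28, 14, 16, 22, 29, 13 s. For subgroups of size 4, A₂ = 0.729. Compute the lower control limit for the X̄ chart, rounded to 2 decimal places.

X̄̄ = (470 + 469 + 461 + 474 + 487 + 476 + 468 + 473 + 469) / 9 = 4247.0000 / 9 = 471.8889
R̄ = (16 + 11 + 16 + 28 + 14 + 16 + 22 + 29 + 13) / 9 = 165.0000 / 9 = 18.3333
LCL = X̄̄ − A₂·R̄ = 471.8889 − 0.729 × 18.3333 = 458.5239

458.52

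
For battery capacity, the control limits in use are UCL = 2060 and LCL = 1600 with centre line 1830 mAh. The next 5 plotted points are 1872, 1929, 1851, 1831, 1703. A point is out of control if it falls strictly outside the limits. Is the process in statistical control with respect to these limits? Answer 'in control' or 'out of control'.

in control

All 5 points lie within [1600, 2060].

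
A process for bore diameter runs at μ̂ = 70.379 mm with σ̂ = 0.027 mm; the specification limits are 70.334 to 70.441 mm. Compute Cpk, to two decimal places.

Cpu = (USL − μ̂) / (3σ̂) = (70.441 − 70.379) / (3 × 0.027) = 0.7654; Cpl = (μ̂ − LSL) / (3σ̂) = (70.379 − 70.334) / (3 × 0.027) = 0.5556; Cpk = min(Cpu, Cpl) = 0.5556

0.56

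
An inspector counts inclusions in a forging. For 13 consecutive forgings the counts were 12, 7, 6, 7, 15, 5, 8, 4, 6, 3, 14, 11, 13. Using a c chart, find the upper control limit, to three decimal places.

c̄ = (12 + 7 + 6 + 7 + 15 + 5 + 8 + 4 + 6 + 3 + 14 + 11 + 13) / 13 = 111 / 13 = 8.5385
UCL = c̄ + 3√c̄ = 8.5385 + 3 × √8.5385 = 8.5385 + 3 × 2.9221 = 17.3047

17.305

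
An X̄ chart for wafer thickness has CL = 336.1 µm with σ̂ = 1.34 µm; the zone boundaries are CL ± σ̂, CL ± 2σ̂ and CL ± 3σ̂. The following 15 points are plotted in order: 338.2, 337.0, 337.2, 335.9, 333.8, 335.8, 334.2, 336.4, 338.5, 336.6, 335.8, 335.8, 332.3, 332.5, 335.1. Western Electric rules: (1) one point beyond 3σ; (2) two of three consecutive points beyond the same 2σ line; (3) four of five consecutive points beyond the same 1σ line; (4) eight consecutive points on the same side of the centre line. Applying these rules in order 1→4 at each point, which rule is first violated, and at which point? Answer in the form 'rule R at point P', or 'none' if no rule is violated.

rule 2 at point 14

Zone of each point (C = within 1σ̂, B = 1σ̂–2σ̂, A = 2σ̂–3σ̂, * = beyond 3σ̂; sign = side of CL): 1:+B, 2:+C, 3:+C, 4:-C, 5:-B, 6:-C, 7:-B, 8:+C, 9:+B, 10:+C, 11:-C, 12:-C, 13:-A, 14:-A, 15:-C
Rule 2 (two of three consecutive points beyond the same 2σ limit) is satisfied at point 14.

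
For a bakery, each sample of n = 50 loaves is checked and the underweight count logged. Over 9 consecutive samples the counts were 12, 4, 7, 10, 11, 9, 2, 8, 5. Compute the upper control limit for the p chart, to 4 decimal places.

p̄ = Σdᵢ / (k·n) = 68 / (9 × 50) = 0.15111
UCL = p̄ + 3·√(p̄(1−p̄)/n) = 0.15111 + 3 × √(0.15111×0.84889/50) = 0.15111 + 3 × 0.05065 = 0.30306

0.3031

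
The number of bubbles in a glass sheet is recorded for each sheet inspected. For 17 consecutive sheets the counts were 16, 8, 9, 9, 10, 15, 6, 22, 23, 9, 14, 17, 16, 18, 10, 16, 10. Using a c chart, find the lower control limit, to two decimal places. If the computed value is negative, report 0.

2.43

c̄ = (16 + 8 + 9 + 9 + 10 + 15 + 6 + 22 + 23 + 9 + 14 + 17 + 16 + 18 + 10 + 16 + 10) / 17 = 228 / 17 = 13.4118
LCL = c̄ − 3√c̄ = 13.4118 − 3 × 3.6622 = 2.4251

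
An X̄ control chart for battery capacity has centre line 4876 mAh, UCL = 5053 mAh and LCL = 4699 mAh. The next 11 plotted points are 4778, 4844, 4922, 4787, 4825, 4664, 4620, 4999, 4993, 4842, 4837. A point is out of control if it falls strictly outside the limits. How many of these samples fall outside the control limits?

Compare each point to [4699, 5053]: sample 6 = 4664 < LCL; sample 7 = 4620 < LCL.

2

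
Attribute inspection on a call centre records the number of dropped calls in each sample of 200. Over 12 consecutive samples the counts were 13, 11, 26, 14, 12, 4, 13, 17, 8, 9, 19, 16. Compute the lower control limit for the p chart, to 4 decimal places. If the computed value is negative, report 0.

0.0143

p̄ = Σdᵢ / (k·n) = 162 / (12 × 200) = 0.06750
LCL = p̄ − 3·√(p̄(1−p̄)/n) = 0.06750 − 3 × 0.01774 = 0.01428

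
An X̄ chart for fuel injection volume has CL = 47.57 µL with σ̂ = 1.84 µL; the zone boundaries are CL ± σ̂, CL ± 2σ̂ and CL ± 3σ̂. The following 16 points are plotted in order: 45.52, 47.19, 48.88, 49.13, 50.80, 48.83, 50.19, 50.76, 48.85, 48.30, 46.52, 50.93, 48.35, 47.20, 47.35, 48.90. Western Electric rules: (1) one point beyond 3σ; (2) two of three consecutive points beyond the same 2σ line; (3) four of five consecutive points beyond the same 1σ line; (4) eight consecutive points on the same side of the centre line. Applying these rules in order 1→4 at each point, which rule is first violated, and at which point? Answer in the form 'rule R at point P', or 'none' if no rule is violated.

rule 4 at point 10

Zone of each point (C = within 1σ̂, B = 1σ̂–2σ̂, A = 2σ̂–3σ̂, * = beyond 3σ̂; sign = side of CL): 1:-B, 2:-C, 3:+C, 4:+C, 5:+B, 6:+C, 7:+B, 8:+B, 9:+C, 10:+C, 11:-C, 12:+B, 13:+C, 14:-C, 15:-C, 16:+C
Rule 4 (eight consecutive points on the same side of the centre line) is satisfied at point 10.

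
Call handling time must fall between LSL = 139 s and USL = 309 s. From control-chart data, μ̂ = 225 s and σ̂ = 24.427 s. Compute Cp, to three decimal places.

Cp = (USL − LSL) / (6σ̂) = (309 − 139) / (6 × 24.427) = 170.0000 / 146.5620 = 1.1599

1.160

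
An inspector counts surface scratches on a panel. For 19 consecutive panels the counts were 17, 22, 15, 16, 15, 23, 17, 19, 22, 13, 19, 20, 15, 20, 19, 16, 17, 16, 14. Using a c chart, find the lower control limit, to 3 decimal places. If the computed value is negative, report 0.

5.035

c̄ = (17 + 22 + 15 + 16 + 15 + 23 + 17 + 19 + 22 + 13 + 19 + 20 + 15 + 20 + 19 + 16 + 17 + 16 + 14) / 19 = 335 / 19 = 17.6316
LCL = c̄ − 3√c̄ = 17.6316 − 3 × 4.1990 = 5.0346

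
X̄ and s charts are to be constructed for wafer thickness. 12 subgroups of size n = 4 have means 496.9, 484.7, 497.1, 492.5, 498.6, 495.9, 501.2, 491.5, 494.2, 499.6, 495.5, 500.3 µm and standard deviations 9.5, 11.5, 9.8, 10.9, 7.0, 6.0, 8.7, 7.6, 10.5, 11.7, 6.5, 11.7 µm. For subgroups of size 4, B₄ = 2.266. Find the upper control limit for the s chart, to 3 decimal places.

21.036

s̄ = (9.5 + 11.5 + 9.8 + 10.9 + 7.0 + 6.0 + 8.7 + 7.6 + 10.5 + 11.7 + 6.5 + 11.7) / 12 = 9.2833
UCL_s = B₄·s̄ = 2.266 × 9.2833 = 21.0360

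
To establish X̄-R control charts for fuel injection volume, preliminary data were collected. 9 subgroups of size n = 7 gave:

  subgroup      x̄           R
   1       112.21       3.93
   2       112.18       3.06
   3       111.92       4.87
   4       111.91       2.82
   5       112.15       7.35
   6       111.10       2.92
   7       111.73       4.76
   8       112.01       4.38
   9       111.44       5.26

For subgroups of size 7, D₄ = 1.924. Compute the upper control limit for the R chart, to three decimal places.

8.412

R̄ = (3.93 + 3.06 + 4.87 + 2.82 + 7.35 + 2.92 + 4.76 + 4.38 + 5.26) / 9 = 39.3500 / 9 = 4.3722
UCL_R = D₄·R̄ = 1.924 × 4.3722 = 8.4122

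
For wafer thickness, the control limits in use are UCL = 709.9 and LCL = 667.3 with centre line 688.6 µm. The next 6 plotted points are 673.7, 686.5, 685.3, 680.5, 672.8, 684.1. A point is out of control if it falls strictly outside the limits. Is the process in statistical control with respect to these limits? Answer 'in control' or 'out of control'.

All 6 points lie within [667.3, 709.9].

in control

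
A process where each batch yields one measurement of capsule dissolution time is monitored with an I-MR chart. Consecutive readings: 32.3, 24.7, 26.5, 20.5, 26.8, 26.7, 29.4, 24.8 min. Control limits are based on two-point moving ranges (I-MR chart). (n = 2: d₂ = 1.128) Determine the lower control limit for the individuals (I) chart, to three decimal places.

X̄ = (32.3 + 24.7 + 26.5 + 20.5 + 26.8 + 26.7 + 29.4 + 24.8) / 8 = 26.4625
Moving ranges: 7.6, 1.8, 6.0, 6.3, 0.1, 2.7, 4.6; M̄R̄ = 29.1000 / 7 = 4.1571
LCL = X̄ − 3·M̄R̄/d₂ = 26.4625 − 3 × 4.1571 / 1.128 = 15.4063

15.406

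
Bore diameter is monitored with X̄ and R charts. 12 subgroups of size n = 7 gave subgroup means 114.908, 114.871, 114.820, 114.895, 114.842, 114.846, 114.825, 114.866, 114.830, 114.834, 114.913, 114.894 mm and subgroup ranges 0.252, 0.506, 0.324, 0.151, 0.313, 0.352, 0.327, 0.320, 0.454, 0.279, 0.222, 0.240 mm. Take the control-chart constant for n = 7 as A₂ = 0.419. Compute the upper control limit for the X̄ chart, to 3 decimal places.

114.993

X̄̄ = (114.908 + 114.871 + 114.820 + 114.895 + 114.842 + 114.846 + 114.825 + 114.866 + 114.830 + 114.834 + 114.913 + 114.894) / 12 = 1378.3440 / 12 = 114.8620
R̄ = (0.252 + 0.506 + 0.324 + 0.151 + 0.313 + 0.352 + 0.327 + 0.320 + 0.454 + 0.279 + 0.222 + 0.240) / 12 = 3.7400 / 12 = 0.3117
UCL = X̄̄ + A₂·R̄ = 114.8620 + 0.419 × 0.3117 = 114.9926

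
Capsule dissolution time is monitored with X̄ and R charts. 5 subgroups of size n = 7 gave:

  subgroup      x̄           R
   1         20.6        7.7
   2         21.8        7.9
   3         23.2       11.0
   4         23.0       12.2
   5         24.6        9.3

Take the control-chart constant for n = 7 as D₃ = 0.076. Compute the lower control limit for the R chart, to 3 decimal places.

R̄ = (7.7 + 7.9 + 11.0 + 12.2 + 9.3) / 5 = 48.1000 / 5 = 9.6200
LCL_R = D₃·R̄ = 0.076 × 9.6200 = 0.7311

0.731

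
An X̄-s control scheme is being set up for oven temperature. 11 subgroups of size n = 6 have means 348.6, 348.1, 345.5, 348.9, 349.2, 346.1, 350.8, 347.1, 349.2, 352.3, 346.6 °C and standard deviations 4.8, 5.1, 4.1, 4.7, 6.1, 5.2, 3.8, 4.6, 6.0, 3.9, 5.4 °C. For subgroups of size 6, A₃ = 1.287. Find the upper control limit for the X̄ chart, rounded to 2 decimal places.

X̄̄ = (348.6 + 348.1 + 345.5 + 348.9 + 349.2 + 346.1 + 350.8 + 347.1 + 349.2 + 352.3 + 346.6) / 11 = 348.4000
s̄ = (4.8 + 5.1 + 4.1 + 4.7 + 6.1 + 5.2 + 3.8 + 4.6 + 6.0 + 3.9 + 5.4) / 11 = 4.8818
UCL = X̄̄ + A₃·s̄ = 348.4000 + 1.287 × 4.8818 = 354.6829

354.68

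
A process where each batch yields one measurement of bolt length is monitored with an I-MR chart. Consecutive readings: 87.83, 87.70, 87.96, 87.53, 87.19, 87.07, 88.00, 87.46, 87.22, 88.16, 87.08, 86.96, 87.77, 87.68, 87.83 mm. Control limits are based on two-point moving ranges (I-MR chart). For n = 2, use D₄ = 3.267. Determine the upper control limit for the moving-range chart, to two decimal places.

1.44

Moving ranges: 0.13, 0.26, 0.43, 0.34, 0.12, 0.93, 0.54, 0.24, 0.94, 1.08, 0.12, 0.81, 0.09, 0.15; M̄R̄ = 6.1800 / 14 = 0.4414
UCL_MR = D₄·M̄R̄ = 3.267 × 0.4414 = 1.4421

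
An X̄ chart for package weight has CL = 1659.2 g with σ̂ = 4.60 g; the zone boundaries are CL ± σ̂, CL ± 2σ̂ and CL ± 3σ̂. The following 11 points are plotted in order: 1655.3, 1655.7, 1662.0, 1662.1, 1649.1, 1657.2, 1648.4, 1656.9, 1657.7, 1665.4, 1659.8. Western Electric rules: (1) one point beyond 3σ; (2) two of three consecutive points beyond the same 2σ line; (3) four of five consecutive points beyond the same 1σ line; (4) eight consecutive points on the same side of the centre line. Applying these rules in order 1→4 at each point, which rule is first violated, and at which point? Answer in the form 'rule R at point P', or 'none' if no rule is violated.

Zone of each point (C = within 1σ̂, B = 1σ̂–2σ̂, A = 2σ̂–3σ̂, * = beyond 3σ̂; sign = side of CL): 1:-C, 2:-C, 3:+C, 4:+C, 5:-A, 6:-C, 7:-A, 8:-C, 9:-C, 10:+B, 11:+C
Rule 2 (two of three consecutive points beyond the same 2σ limit) is satisfied at point 7.

rule 2 at point 7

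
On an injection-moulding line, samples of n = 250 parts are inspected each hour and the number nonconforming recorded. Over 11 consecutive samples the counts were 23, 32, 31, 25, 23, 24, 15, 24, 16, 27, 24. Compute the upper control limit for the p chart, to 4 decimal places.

p̄ = Σdᵢ / (k·n) = 264 / (11 × 250) = 0.09600
UCL = p̄ + 3·√(p̄(1−p̄)/n) = 0.09600 + 3 × √(0.09600×0.90400/250) = 0.09600 + 3 × 0.01863 = 0.15189

0.1519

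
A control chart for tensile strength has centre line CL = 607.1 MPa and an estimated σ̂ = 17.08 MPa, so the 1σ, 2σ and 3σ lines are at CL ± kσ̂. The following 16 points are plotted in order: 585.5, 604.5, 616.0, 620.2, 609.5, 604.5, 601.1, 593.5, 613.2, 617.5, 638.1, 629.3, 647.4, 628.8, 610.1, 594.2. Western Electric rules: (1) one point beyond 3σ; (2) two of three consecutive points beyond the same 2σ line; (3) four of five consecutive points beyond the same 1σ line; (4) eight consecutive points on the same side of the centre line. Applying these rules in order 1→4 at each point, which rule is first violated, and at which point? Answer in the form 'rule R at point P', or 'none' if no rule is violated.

Zone of each point (C = within 1σ̂, B = 1σ̂–2σ̂, A = 2σ̂–3σ̂, * = beyond 3σ̂; sign = side of CL): 1:-B, 2:-C, 3:+C, 4:+C, 5:+C, 6:-C, 7:-C, 8:-C, 9:+C, 10:+C, 11:+B, 12:+B, 13:+A, 14:+B, 15:+C, 16:-C
Rule 3 (four of five consecutive points beyond the same 1σ limit) is satisfied at point 14.

rule 3 at point 14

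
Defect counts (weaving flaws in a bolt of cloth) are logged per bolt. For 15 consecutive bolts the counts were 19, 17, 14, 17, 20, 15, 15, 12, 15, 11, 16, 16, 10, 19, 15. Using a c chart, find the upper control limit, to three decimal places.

c̄ = (19 + 17 + 14 + 17 + 20 + 15 + 15 + 12 + 15 + 11 + 16 + 16 + 10 + 19 + 15) / 15 = 231 / 15 = 15.4000
UCL = c̄ + 3√c̄ = 15.4000 + 3 × √15.4000 = 15.4000 + 3 × 3.9243 = 27.1729

27.173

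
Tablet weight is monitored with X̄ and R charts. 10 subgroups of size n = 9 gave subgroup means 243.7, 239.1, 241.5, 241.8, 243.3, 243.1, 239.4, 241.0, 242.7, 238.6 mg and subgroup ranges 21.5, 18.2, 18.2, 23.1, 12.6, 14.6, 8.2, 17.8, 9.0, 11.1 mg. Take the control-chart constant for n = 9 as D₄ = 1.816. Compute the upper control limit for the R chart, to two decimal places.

R̄ = (21.5 + 18.2 + 18.2 + 23.1 + 12.6 + 14.6 + 8.2 + 17.8 + 9.0 + 11.1) / 10 = 154.3000 / 10 = 15.4300
UCL_R = D₄·R̄ = 1.816 × 15.4300 = 28.0209

28.02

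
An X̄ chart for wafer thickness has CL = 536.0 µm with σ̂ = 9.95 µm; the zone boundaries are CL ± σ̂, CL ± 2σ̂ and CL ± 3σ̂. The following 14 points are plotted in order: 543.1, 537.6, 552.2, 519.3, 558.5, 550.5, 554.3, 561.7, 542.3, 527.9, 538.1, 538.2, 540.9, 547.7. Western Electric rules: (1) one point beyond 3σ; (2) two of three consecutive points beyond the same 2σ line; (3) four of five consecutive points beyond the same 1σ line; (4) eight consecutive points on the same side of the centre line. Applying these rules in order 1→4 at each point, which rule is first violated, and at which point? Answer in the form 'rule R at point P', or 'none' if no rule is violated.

rule 3 at point 7

Zone of each point (C = within 1σ̂, B = 1σ̂–2σ̂, A = 2σ̂–3σ̂, * = beyond 3σ̂; sign = side of CL): 1:+C, 2:+C, 3:+B, 4:-B, 5:+A, 6:+B, 7:+B, 8:+A, 9:+C, 10:-C, 11:+C, 12:+C, 13:+C, 14:+B
Rule 3 (four of five consecutive points beyond the same 1σ limit) is satisfied at point 7.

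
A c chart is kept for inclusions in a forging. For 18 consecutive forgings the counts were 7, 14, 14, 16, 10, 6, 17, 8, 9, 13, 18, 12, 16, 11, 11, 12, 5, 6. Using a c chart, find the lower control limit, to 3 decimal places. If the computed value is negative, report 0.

c̄ = (7 + 14 + 14 + 16 + 10 + 6 + 17 + 8 + 9 + 13 + 18 + 12 + 16 + 11 + 11 + 12 + 5 + 6) / 18 = 205 / 18 = 11.3889
LCL = c̄ − 3√c̄ = 11.3889 − 3 × 3.3747 = 1.2647

1.265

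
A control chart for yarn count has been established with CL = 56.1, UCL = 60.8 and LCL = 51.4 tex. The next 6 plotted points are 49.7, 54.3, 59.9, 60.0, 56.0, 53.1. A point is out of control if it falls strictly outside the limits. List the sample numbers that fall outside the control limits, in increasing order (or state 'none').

1

Compare each point to [51.4, 60.8]: sample 1 = 49.7 < LCL.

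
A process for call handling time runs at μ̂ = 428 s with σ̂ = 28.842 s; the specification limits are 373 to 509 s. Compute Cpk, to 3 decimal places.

Cpu = (USL − μ̂) / (3σ̂) = (509 − 428) / (3 × 28.842) = 0.9361; Cpl = (μ̂ − LSL) / (3σ̂) = (428 − 373) / (3 × 28.842) = 0.6356; Cpk = min(Cpu, Cpl) = 0.6356

0.636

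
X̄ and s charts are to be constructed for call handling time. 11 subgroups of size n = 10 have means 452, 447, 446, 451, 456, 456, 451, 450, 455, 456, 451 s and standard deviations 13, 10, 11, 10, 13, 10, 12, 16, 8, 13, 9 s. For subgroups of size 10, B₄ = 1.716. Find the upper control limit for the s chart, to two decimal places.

s̄ = (13 + 10 + 11 + 10 + 13 + 10 + 12 + 16 + 8 + 13 + 9) / 11 = 11.3636
UCL_s = B₄·s̄ = 1.716 × 11.3636 = 19.5000

19.50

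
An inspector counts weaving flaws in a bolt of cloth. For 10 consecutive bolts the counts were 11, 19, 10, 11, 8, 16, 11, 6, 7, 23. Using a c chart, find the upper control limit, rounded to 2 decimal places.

22.68

c̄ = (11 + 19 + 10 + 11 + 8 + 16 + 11 + 6 + 7 + 23) / 10 = 122 / 10 = 12.2000
UCL = c̄ + 3√c̄ = 12.2000 + 3 × √12.2000 = 12.2000 + 3 × 3.4928 = 22.6785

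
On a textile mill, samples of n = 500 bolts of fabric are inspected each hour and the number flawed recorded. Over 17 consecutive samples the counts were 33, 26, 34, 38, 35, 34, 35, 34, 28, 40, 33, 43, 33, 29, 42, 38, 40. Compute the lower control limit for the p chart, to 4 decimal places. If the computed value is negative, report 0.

p̄ = Σdᵢ / (k·n) = 595 / (17 × 500) = 0.07000
LCL = p̄ − 3·√(p̄(1−p̄)/n) = 0.07000 − 3 × 0.01141 = 0.03577

0.0358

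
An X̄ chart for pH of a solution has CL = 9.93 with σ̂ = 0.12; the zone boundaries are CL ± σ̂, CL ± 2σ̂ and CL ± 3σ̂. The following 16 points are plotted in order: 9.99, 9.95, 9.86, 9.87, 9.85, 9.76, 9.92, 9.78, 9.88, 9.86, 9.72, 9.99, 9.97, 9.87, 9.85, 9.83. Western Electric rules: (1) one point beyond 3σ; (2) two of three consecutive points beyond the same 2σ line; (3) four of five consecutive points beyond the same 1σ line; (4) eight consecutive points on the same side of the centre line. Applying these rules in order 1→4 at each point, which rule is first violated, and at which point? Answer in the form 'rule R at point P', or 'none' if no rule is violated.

Zone of each point (C = within 1σ̂, B = 1σ̂–2σ̂, A = 2σ̂–3σ̂, * = beyond 3σ̂; sign = side of CL): 1:+C, 2:+C, 3:-C, 4:-C, 5:-C, 6:-B, 7:-C, 8:-B, 9:-C, 10:-C, 11:-B, 12:+C, 13:+C, 14:-C, 15:-C, 16:-C
Rule 4 (eight consecutive points on the same side of the centre line) is satisfied at point 10.

rule 4 at point 10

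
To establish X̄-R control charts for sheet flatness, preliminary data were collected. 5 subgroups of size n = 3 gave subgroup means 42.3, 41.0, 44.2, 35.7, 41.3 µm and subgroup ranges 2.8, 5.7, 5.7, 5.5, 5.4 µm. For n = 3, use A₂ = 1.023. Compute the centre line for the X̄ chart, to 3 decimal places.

X̄̄ = (42.3 + 41.0 + 44.2 + 35.7 + 41.3) / 5 = 204.5000 / 5 = 40.9000
CL = X̄̄ = 40.9000

40.900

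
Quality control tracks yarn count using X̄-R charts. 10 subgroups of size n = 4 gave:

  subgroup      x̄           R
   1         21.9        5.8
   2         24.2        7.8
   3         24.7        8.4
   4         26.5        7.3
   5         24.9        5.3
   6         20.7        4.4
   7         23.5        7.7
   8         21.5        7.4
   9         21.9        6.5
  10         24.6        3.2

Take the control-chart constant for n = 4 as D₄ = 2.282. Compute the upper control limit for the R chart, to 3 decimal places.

R̄ = (5.8 + 7.8 + 8.4 + 7.3 + 5.3 + 4.4 + 7.7 + 7.4 + 6.5 + 3.2) / 10 = 63.8000 / 10 = 6.3800
UCL_R = D₄·R̄ = 2.282 × 6.3800 = 14.5592

14.559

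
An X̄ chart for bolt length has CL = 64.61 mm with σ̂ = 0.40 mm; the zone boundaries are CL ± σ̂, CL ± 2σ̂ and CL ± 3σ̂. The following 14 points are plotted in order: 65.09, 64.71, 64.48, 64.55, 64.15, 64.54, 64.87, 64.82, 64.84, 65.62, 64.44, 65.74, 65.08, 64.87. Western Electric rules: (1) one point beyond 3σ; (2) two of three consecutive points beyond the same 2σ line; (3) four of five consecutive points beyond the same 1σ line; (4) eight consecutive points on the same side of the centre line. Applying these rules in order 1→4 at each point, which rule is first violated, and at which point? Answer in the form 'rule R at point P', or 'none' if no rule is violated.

Zone of each point (C = within 1σ̂, B = 1σ̂–2σ̂, A = 2σ̂–3σ̂, * = beyond 3σ̂; sign = side of CL): 1:+B, 2:+C, 3:-C, 4:-C, 5:-B, 6:-C, 7:+C, 8:+C, 9:+C, 10:+A, 11:-C, 12:+A, 13:+B, 14:+C
Rule 2 (two of three consecutive points beyond the same 2σ limit) is satisfied at point 12.

rule 2 at point 12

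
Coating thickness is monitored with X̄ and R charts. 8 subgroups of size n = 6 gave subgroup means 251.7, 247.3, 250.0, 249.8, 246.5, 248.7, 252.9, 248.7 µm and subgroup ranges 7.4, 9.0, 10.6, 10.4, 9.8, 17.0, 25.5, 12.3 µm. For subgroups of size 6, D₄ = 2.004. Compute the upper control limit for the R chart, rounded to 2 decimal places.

25.55

R̄ = (7.4 + 9.0 + 10.6 + 10.4 + 9.8 + 17.0 + 25.5 + 12.3) / 8 = 102.0000 / 8 = 12.7500
UCL_R = D₄·R̄ = 2.004 × 12.7500 = 25.5510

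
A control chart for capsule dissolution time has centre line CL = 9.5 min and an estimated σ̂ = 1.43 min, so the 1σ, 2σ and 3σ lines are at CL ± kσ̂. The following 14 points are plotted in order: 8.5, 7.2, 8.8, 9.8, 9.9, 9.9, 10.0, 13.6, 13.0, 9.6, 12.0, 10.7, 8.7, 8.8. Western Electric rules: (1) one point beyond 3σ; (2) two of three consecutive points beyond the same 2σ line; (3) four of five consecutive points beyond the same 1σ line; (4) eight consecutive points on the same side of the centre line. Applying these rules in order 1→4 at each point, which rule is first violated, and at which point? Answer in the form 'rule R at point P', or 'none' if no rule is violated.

Zone of each point (C = within 1σ̂, B = 1σ̂–2σ̂, A = 2σ̂–3σ̂, * = beyond 3σ̂; sign = side of CL): 1:-C, 2:-B, 3:-C, 4:+C, 5:+C, 6:+C, 7:+C, 8:+A, 9:+A, 10:+C, 11:+B, 12:+C, 13:-C, 14:-C
Rule 2 (two of three consecutive points beyond the same 2σ limit) is satisfied at point 9.

rule 2 at point 9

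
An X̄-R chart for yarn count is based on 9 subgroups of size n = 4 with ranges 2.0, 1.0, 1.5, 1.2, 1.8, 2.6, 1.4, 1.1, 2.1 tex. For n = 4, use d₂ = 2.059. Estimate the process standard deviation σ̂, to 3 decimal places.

0.793

R̄ = (2.0 + 1.0 + 1.5 + 1.2 + 1.8 + 2.6 + 1.4 + 1.1 + 2.1) / 9 = 1.6333
σ̂ = R̄ / d₂ = 1.6333 / 2.059 = 0.7933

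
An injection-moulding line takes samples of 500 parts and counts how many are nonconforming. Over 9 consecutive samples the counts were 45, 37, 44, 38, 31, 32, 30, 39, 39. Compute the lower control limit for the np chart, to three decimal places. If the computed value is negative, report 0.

19.614

p̄ = Σdᵢ / (k·n) = 335 / (9 × 500) = 0.07444
LCL = np̄ − 3·√(np̄(1−p̄)) = 37.2222 − 3 × 5.8695 = 19.6137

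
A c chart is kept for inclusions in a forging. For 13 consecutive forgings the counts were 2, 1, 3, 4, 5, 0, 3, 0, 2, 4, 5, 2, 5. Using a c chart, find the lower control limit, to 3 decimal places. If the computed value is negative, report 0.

c̄ = (2 + 1 + 3 + 4 + 5 + 0 + 3 + 0 + 2 + 4 + 5 + 2 + 5) / 13 = 36 / 13 = 2.7692
LCL = c̄ − 3√c̄ = 2.7692 − 3 × 1.6641 = -2.2231 → 0 (cannot be negative)

0.000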